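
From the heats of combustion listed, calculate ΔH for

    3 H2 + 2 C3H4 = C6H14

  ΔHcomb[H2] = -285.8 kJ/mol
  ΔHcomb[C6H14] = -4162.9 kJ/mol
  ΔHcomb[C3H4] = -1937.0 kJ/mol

ΔH = -568.5 kJ/mol

With combustion enthalpies, reactants minus products:
= [3·(-285.8) + 2·(-1937.0)] − [1·(-4162.9)]
= -568.5 kJ/mol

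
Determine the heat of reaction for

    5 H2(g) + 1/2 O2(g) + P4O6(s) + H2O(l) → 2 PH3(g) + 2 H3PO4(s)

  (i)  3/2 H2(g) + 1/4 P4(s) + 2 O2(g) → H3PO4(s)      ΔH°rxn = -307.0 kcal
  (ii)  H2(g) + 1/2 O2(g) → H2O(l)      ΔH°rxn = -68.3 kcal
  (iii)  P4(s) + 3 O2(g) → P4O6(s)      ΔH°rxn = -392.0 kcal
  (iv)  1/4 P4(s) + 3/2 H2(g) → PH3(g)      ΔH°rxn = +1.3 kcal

(i) × 2 (scale by 2 for the 2 H3PO4(s)): (2)·(-307.0) = -614.0 kcal
(ii) reversed (H2O(l) must end up as a reactant): +68.3 kcal
(iii) reversed (P4O6(s) must end up as a reactant): +392.0 kcal
(iv) × 2 (×2 to match 2 PH3(g) in the target): (2)·(+1.3) = +2.6 kcal
ΔH°rxn = (-614.0) + (+68.3) + (+392.0) + (+2.6) = -151.1 kcal

ΔH°rxn = -151.1 kcal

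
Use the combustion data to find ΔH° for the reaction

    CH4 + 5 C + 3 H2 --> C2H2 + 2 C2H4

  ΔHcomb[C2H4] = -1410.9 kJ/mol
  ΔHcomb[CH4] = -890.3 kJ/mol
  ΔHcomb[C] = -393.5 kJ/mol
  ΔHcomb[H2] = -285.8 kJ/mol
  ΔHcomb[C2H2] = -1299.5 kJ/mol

ΔH° = 406.1 kJ/mol

With combustion enthalpies, reactants minus products:
= [1·(-890.3) + 5·(-393.5) + 3·(-285.8)] − [1·(-1299.5) + 2·(-1410.9)]
= 406.1 kJ/mol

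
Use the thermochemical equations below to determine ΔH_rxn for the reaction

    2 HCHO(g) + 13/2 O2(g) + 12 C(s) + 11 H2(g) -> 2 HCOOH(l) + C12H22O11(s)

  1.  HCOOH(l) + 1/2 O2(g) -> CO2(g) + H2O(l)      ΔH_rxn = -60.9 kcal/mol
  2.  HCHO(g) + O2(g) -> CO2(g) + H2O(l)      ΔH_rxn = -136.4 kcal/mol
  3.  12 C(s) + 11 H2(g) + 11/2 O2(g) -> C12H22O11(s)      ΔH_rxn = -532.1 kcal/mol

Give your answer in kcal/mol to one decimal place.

ΔH_rxn = -683.1 kcal/mol

eq. 1 reversed and × 2: (-2)·(-60.9) = +121.8 kcal/mol
eq. 2 × 2: (2)·(-136.4) = -272.8 kcal/mol
eq. 3 as written: -532.1 kcal/mol
Summing the manipulated equations, ΔH_rxn = (-2)·(-60.9) + (2)·(-136.4) + (1)·(-532.1) = -683.1 kcal/mol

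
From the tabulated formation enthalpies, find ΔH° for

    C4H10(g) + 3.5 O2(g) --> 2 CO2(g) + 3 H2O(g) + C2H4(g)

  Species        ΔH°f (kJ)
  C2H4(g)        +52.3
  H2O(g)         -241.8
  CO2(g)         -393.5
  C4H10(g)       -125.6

Products: 2·(-393.5) + 3·(-241.8) + 1·(+52.3) = -1460.1
Reactants: 1·(-125.6) + 7/2·(+0.0) = -125.6
ΔH° = (-1460.1) − (-125.6) = -1334.5 kJ

ΔH° = -1334.5 kJ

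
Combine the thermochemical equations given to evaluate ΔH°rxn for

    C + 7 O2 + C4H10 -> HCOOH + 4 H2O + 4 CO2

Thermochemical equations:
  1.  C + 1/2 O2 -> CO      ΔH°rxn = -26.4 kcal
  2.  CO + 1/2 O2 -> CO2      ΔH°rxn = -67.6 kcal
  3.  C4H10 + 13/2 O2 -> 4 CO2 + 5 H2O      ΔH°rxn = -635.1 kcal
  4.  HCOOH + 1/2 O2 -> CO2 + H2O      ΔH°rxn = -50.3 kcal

eq. 1 as written: -26.4 kcal
eq. 2 as written: -67.6 kcal
eq. 3 as written: -635.1 kcal
eq. 4 reversed: +50.3 kcal
By Hess's law, ΔH°rxn = (-26.4) + (-67.6) + (-635.1) + (+50.3) = -678.8 kcal

ΔH°rxn = -678.8 kcal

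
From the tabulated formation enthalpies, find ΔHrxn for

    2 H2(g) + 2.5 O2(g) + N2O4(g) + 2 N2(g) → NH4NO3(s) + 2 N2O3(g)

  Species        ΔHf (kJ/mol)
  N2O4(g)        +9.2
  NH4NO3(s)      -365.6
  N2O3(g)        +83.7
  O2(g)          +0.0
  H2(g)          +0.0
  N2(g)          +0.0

ΔHrxn = -207.4 kJ/mol

ΔH°rxn = Σ nΔHf°(products) − Σ nΔHf°(reactants).
Products: 1·(-365.6) + 2·(+83.7) = -198.2
Reactants: 2·(+0.0) + 5/2·(+0.0) + 1·(+9.2) + 2·(+0.0) = +9.2
ΔHrxn = (-198.2) − (+9.2) = -207.4 kJ/mol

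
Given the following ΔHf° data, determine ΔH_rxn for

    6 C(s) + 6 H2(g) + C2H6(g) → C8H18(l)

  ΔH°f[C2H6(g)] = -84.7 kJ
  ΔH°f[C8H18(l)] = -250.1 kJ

Products: 1·(-250.1) = -250.1
Reactants: 6·(+0.0) + 6·(+0.0) + 1·(-84.7) = -84.7
ΔH_rxn = (-250.1) − (-84.7) = -165.4 kJ

ΔH_rxn = -165.4 kJ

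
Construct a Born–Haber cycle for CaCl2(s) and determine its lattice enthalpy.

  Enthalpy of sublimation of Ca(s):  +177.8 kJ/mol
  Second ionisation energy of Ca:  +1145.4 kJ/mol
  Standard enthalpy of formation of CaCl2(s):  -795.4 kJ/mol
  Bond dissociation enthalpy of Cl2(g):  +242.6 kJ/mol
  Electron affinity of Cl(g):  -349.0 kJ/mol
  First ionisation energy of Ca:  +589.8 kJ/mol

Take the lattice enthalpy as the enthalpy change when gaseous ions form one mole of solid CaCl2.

ΔHf° = 1·ΔHsub + 1·(ΣIE) + 1·D(Cl2) + 2·EA + U
-795.4 = 1·(+177.8) + 1·(+1735.2) + 1·(+242.6) + 2·(-349.0) + U
U = -795.4 − (+1457.6) = -2253.0 kJ/mol

U = -2253.0 kJ/mol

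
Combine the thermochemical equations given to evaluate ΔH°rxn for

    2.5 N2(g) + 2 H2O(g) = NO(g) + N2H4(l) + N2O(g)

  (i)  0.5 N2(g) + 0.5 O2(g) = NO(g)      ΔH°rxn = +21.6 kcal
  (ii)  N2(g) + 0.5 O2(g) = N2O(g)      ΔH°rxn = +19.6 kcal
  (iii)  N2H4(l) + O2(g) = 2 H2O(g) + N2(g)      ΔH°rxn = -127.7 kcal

ΔH°rxn = 168.9 kcal

(i) as written: +21.6 kcal
(ii) as written: +19.6 kcal
(iii) reversed: +127.7 kcal
ΔH°rxn = (+21.6) + (+19.6) + (+127.7) = 168.9 kcal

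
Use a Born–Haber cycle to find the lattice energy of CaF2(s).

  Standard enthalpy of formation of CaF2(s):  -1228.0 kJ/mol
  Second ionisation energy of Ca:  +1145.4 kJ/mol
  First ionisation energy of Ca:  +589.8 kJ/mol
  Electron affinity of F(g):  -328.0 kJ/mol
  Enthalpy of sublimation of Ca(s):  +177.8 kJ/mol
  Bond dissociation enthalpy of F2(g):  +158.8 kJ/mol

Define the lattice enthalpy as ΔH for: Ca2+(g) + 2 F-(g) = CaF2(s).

ΔHf° = 1·ΔHsub + 1·(ΣIE) + 1·D(F2) + 2·EA + U
-1228.0 = 1·(+177.8) + 1·(+1735.2) + 1·(+158.8) + 2·(-328.0) + U
U = -1228.0 − (+1415.8) = -2643.8 kJ/mol

U = -2643.8 kJ/mol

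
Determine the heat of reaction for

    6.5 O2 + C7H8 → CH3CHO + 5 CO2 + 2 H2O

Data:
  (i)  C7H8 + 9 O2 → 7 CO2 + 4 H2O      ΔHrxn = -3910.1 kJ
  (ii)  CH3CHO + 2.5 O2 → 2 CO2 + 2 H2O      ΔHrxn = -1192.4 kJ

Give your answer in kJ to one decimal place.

(i) as written (C7H8 already on the reactant side): -3910.1 kJ
(ii) reversed (CH3CHO must end up as a product): +1192.4 kJ
ΔHrxn = (-3910.1) + (+1192.4) = -2717.7 kJ

ΔHrxn = -2717.7 kJ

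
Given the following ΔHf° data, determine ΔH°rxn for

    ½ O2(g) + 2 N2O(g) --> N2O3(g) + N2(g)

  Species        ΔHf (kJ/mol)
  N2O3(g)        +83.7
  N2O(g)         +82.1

Products: 1·(+83.7) + 1·(+0.0) = +83.7
Reactants: 1/2·(+0.0) + 2·(+82.1) = +164.2
ΔH°rxn = (+83.7) − (+164.2) = -80.5 kJ/mol

ΔH°rxn = -80.5 kJ/mol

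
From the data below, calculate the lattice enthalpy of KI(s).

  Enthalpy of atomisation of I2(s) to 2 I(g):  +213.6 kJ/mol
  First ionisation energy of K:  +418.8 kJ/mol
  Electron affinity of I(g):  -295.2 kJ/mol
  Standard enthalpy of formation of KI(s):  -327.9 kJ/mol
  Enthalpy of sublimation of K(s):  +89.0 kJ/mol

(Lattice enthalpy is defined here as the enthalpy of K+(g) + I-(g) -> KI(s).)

U = -647.3 kJ/mol

ΔHf° = 1·ΔHsub + 1·(ΣIE) + 1/2·D(I2) + 1·EA + U
-327.9 = 1·(+89.0) + 1·(+418.8) + 1/2·(+213.6) + 1·(-295.2) + U
U = -327.9 − (+319.4) = -647.3 kJ/mol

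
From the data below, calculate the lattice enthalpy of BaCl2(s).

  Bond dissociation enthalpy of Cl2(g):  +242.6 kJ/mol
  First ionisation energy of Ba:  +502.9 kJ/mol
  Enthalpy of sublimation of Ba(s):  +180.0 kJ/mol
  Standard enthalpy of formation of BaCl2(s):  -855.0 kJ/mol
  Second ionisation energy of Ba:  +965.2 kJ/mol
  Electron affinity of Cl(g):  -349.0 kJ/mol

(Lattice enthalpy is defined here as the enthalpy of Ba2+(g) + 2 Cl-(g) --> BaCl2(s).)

U = -2047.7 kJ/mol

ΔHf° = 1·ΔHsub + 1·(ΣIE) + 1·D(Cl2) + 2·EA + U
-855.0 = 1·(+180.0) + 1·(+1468.1) + 1·(+242.6) + 2·(-349.0) + U
U = -855.0 − (+1192.7) = -2047.7 kJ/mol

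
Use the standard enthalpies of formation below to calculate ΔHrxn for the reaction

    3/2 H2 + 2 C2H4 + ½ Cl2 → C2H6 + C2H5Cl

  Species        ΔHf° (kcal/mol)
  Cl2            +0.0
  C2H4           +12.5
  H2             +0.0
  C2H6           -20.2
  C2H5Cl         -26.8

ΔH°rxn = Σ nΔHf°(products) − Σ nΔHf°(reactants).
Products: 1·(-20.2) + 1·(-26.8) = -47.0
Reactants: 3/2·(+0.0) + 2·(+12.5) + 1/2·(+0.0) = +25.0
ΔHrxn = (-47.0) − (+25.0) = -72.0 kcal/mol

ΔHrxn = -72.0 kcal/mol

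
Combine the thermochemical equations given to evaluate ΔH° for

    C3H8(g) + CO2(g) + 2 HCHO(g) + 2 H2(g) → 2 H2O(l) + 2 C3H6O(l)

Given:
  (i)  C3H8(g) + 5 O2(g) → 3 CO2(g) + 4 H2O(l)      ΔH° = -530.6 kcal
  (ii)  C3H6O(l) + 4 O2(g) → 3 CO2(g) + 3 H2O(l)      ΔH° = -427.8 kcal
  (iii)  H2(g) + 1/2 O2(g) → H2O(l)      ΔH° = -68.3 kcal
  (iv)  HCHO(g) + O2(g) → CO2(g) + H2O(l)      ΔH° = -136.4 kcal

(i) as written (C3H8(g) already on the reactant side): -530.6 kcal
(ii) reversed and × 2 (reverse to put C3H6O(l) on the product side; scale by 2 for the 2 C3H6O(l)): (-2)·(-427.8) = +855.6 kcal
(iii) × 2 (×2 to match 2 H2(g) in the target): (2)·(-68.3) = -136.6 kcal
(iv) × 2 (×2 to match 2 HCHO(g) in the target): (2)·(-136.4) = -272.8 kcal
Combining the equations, ΔH° = (-530.6) + (+855.6) + (-136.6) + (-272.8) = -84.4 kcal

ΔH° = -84.4 kcal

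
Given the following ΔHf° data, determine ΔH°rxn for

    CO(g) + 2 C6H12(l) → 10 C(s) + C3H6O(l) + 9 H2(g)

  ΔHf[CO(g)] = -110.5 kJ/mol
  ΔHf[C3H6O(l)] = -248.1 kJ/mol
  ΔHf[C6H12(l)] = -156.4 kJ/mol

ΔH°rxn = Σ nΔHf°(products) − Σ nΔHf°(reactants).
Products: 10·(+0.0) + 1·(-248.1) + 9·(+0.0) = -248.1
Reactants: 1·(-110.5) + 2·(-156.4) = -423.3
ΔH°rxn = (-248.1) − (-423.3) = 175.2 kJ/mol

ΔH°rxn = 175.2 kJ/mol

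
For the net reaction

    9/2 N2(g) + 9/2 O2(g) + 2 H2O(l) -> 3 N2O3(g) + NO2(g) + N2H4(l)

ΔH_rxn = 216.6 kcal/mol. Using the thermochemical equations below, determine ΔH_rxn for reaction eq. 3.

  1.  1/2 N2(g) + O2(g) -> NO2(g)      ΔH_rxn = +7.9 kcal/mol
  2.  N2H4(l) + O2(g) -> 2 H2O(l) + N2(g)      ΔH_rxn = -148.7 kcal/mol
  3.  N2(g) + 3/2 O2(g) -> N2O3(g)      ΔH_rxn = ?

eq. 1 as written: +7.9 kcal/mol
eq. 2 reversed: +148.7 kcal/mol
eq. 3 × 3: contributes 3·x
+216.6 = (+7.9) + (+148.7) + 3·x
x = (+216.6 − (+156.6)) / (3) = 20.0 kcal/mol

ΔH_rxn = 20.0 kcal/mol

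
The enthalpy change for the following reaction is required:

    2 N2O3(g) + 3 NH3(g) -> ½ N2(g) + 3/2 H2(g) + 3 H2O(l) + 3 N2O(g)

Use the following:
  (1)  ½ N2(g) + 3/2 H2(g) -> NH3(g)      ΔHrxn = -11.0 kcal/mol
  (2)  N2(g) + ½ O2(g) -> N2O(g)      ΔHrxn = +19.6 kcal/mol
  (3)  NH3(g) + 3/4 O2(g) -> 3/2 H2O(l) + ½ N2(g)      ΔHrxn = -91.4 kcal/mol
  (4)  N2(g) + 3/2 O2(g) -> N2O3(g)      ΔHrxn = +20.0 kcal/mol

ΔHrxn = -153.0 kcal/mol

(1) reversed: +11.0 kcal/mol
(2) × 3: (3)·(+19.6) = +58.8 kcal/mol
(3) × 2: (2)·(-91.4) = -182.8 kcal/mol
(4) reversed and × 2: (-2)·(+20.0) = -40.0 kcal/mol
ΔHrxn = (+11.0) + (+58.8) + (-182.8) + (-40.0) = -153.0 kcal/mol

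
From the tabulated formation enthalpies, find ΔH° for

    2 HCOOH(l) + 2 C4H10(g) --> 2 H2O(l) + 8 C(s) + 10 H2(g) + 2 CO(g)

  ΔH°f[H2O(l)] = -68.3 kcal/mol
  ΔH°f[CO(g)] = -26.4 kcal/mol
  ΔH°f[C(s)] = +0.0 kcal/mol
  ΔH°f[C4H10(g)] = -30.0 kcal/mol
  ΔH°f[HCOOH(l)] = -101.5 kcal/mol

ΔH° = 73.6 kcal/mol

ΔH°rxn = Σ nΔHf°(products) − Σ nΔHf°(reactants).
Products: 2·(-68.3) + 8·(+0.0) + 10·(+0.0) + 2·(-26.4) = -189.4
Reactants: 2·(-101.5) + 2·(-30.0) = -263.0
ΔH° = (-189.4) − (-263.0) = 73.6 kcal/mol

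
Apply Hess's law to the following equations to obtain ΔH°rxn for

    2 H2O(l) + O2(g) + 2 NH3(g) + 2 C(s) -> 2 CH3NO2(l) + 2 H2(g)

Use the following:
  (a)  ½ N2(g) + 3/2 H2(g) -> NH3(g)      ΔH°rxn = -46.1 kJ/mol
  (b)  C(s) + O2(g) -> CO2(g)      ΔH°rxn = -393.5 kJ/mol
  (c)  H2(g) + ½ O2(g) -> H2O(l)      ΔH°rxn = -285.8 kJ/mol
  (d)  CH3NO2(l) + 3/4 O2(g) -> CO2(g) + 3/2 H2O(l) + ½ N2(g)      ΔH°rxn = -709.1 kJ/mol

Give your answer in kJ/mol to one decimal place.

(a) reversed and × 2: (-2)·(-46.1) = +92.2 kJ/mol
(b) × 2: (2)·(-393.5) = -787.0 kJ/mol
(c) as written: -285.8 kJ/mol
(d) reversed and × 2: (-2)·(-709.1) = +1418.2 kJ/mol
Combining the equations, ΔH°rxn = (+92.2) + (-787.0) + (-285.8) + (+1418.2) = 437.6 kJ/mol

ΔH°rxn = 437.6 kJ/mol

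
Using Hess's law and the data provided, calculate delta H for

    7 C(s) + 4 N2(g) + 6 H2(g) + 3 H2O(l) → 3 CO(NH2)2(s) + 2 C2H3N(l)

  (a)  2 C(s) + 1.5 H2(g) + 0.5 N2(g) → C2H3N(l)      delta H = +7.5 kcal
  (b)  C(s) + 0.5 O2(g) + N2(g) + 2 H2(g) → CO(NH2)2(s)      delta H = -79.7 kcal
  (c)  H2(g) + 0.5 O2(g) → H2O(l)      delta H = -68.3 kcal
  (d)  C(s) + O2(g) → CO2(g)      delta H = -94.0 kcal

delta H = -19.2 kcal

(a) × 2 (scale by 2 for the 2 C2H3N(l)): (2)·(+7.5) = +15.0 kcal
(b) × 3 (scale by 3 for the 3 CO(NH2)2(s)): (3)·(-79.7) = -239.1 kcal
(c) reversed and × 3 (reverse to put H2O(l) on the reactant side; scale by 3 for the 3 H2O(l)): (-3)·(-68.3) = +204.9 kcal
(d): not needed (CO2(g) appears nowhere else).
delta H = (+15.0) + (-239.1) + (+204.9) = -19.2 kcal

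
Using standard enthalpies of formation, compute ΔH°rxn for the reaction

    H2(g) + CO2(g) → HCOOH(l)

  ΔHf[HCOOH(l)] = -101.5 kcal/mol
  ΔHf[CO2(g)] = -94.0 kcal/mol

ΔH°rxn = Σ nΔHf°(products) − Σ nΔHf°(reactants).
Products: 1·(-101.5) = -101.5
Reactants: 1·(+0.0) + 1·(-94.0) = -94.0
ΔH°rxn = (-101.5) − (-94.0) = -7.5 kcal/mol

ΔH°rxn = -7.5 kcal/mol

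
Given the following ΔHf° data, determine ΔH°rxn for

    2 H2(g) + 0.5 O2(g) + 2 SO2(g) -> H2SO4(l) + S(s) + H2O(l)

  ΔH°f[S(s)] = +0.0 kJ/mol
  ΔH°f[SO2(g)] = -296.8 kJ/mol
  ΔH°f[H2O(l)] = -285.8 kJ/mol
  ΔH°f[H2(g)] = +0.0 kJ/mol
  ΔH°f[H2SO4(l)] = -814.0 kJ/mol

ΔH°rxn = -506.2 kJ/mol

Products: 1·(-814.0) + 1·(+0.0) + 1·(-285.8) = -1099.8
Reactants: 2·(+0.0) + 1/2·(+0.0) + 2·(-296.8) = -593.6
ΔH°rxn = (-1099.8) − (-593.6) = -506.2 kJ/mol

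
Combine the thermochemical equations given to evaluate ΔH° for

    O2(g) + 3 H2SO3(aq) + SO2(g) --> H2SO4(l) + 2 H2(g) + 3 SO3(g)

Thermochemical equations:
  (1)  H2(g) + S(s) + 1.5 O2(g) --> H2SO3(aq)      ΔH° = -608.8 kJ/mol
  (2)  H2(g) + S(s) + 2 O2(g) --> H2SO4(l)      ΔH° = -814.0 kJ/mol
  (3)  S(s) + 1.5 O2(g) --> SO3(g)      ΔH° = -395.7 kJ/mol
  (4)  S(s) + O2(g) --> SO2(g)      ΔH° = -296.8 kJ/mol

ΔH° = 122.1 kJ/mol

(1) reversed and × 3 (reverse to put H2SO3(aq) on the reactant side; scale by 3 for the 3 H2SO3(aq)): (-3)·(-608.8) = +1826.4 kJ/mol
(2) as written (H2SO4(l) already on the product side): -814.0 kJ/mol
(3) × 3 (×3 to match 3 SO3(g) in the target): (3)·(-395.7) = -1187.1 kJ/mol
(4) reversed (reverse to put SO2(g) on the reactant side): +296.8 kJ/mol
ΔH° = (-3)·(-608.8) + (1)·(-814.0) + (3)·(-395.7) + (-1)·(-296.8) = 122.1 kJ/mol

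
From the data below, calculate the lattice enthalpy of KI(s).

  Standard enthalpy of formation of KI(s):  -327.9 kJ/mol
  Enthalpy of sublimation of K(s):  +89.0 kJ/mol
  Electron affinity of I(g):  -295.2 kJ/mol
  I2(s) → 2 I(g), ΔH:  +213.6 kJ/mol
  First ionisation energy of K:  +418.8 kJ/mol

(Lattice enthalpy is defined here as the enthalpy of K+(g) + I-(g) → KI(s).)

ΔHf° = 1·ΔHsub + 1·(ΣIE) + 1/2·D(I2) + 1·EA + U
-327.9 = 1·(+89.0) + 1·(+418.8) + 1/2·(+213.6) + 1·(-295.2) + U
U = -327.9 − (+319.4) = -647.3 kJ/mol

U = -647.3 kJ/mol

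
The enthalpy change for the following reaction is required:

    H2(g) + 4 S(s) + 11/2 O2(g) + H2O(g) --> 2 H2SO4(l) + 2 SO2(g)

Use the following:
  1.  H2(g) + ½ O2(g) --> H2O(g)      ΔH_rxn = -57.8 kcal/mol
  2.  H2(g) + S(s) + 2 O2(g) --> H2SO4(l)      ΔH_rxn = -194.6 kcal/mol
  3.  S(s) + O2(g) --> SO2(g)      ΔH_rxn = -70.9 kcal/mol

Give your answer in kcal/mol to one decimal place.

ΔH_rxn = -473.2 kcal/mol

eq. 1 reversed (reverse to put H2O(g) on the reactant side): +57.8 kcal/mol
eq. 2 × 2 (×2 to match 2 H2SO4(l) in the target): (2)·(-194.6) = -389.2 kcal/mol
eq. 3 × 2 (×2 to match 2 SO2(g) in the target): (2)·(-70.9) = -141.8 kcal/mol
ΔH_rxn = (+57.8) + (-389.2) + (-141.8) = -473.2 kcal/mol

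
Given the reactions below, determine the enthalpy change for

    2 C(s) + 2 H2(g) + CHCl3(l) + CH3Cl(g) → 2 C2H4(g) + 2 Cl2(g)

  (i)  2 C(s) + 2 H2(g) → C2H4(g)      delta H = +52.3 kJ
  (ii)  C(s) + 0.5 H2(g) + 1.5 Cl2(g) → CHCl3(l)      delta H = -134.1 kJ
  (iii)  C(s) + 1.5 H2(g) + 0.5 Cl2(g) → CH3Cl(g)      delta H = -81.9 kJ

(i) × 2: (2)·(+52.3) = +104.6 kJ
(ii) reversed: +134.1 kJ
(iii) reversed: +81.9 kJ
Since enthalpy is a state function, delta H = (+104.6) + (+134.1) + (+81.9) = 320.6 kJ

delta H = 320.6 kJ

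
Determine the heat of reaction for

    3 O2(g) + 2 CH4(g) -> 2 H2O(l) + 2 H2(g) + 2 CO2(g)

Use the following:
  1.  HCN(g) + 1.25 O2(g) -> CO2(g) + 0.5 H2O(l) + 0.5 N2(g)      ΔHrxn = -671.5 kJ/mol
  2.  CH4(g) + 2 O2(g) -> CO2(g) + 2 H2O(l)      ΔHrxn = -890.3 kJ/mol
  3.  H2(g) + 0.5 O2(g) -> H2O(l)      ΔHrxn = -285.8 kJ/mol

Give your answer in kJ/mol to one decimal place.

eq. 1: not needed (N2(g) appears nowhere else).
eq. 2 × 2 (scale by 2 for the 2 CH4(g)): (2)·(-890.3) = -1780.6 kJ/mol
eq. 3 reversed and × 2 (reverse to put H2(g) on the product side; scale by 2 for the 2 H2(g)): (-2)·(-285.8) = +571.6 kJ/mol
ΔHrxn = (-1780.6) + (+571.6) = -1209.0 kJ/mol

ΔHrxn = -1209.0 kJ/mol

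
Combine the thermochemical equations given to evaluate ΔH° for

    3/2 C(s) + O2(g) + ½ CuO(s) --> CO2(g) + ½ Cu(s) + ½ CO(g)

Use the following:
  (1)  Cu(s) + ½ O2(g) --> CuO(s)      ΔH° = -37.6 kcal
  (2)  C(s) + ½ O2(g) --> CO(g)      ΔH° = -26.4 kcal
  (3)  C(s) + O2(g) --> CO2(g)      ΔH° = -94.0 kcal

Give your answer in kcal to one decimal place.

ΔH° = -88.4 kcal

(1) reversed and × 1/2 (CuO(s) must end up as a reactant; scale by 1/2 for the 1/2 CuO(s)): (-1/2)·(-37.6) = +18.8 kcal
(2) × 1/2 (scale by 1/2 for the 1/2 CO(g)): (1/2)·(-26.4) = -13.2 kcal
(3) as written (CO2(g) already on the product side): -94.0 kcal
By Hess's law, ΔH° = (-1/2)·(-37.6) + (1/2)·(-26.4) + (1)·(-94.0) = -88.4 kcal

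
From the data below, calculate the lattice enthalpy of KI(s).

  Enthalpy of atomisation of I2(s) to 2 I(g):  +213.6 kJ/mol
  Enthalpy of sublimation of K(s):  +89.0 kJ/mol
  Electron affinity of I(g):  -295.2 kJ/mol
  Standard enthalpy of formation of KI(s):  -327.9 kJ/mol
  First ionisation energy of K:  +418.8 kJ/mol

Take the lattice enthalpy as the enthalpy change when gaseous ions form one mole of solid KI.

U = -647.3 kJ/mol

ΔHf° = 1·ΔHsub + 1·(ΣIE) + 1/2·D(I2) + 1·EA + U
-327.9 = 1·(+89.0) + 1·(+418.8) + 1/2·(+213.6) + 1·(-295.2) + U
U = -327.9 − (+319.4) = -647.3 kJ/mol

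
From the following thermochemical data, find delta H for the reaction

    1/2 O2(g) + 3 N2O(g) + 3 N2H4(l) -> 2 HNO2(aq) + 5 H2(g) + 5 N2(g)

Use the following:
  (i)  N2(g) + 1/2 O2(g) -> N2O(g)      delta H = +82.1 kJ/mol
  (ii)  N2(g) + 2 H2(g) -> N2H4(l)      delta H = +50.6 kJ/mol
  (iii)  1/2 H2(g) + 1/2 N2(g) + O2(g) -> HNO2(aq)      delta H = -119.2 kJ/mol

(i) reversed and × 3 (reverse to put N2O(g) on the reactant side; scale by 3 for the 3 N2O(g)): (-3)·(+82.1) = -246.3 kJ/mol
(ii) reversed and × 3 (reverse to put N2H4(l) on the reactant side; scale by 3 for the 3 N2H4(l)): (-3)·(+50.6) = -151.8 kJ/mol
(iii) × 2 (×2 to match 2 HNO2(aq) in the target): (2)·(-119.2) = -238.4 kJ/mol
delta H = (-3)·(+82.1) + (-3)·(+50.6) + (2)·(-119.2) = -636.5 kJ/mol

delta H = -636.5 kJ/mol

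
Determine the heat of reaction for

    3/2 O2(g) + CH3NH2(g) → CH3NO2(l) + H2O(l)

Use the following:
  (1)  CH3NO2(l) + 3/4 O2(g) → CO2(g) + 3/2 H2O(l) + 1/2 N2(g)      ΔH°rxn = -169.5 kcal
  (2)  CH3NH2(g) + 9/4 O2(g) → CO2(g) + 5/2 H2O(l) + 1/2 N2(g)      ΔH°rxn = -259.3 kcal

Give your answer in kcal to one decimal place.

(1) reversed (reverse to put CH3NO2(l) on the product side): +169.5 kcal
(2) as written (CH3NH2(g) already on the reactant side): -259.3 kcal
Combining the equations, ΔH°rxn = (-1)·(-169.5) + (1)·(-259.3) = -89.8 kcal

ΔH°rxn = -89.8 kcal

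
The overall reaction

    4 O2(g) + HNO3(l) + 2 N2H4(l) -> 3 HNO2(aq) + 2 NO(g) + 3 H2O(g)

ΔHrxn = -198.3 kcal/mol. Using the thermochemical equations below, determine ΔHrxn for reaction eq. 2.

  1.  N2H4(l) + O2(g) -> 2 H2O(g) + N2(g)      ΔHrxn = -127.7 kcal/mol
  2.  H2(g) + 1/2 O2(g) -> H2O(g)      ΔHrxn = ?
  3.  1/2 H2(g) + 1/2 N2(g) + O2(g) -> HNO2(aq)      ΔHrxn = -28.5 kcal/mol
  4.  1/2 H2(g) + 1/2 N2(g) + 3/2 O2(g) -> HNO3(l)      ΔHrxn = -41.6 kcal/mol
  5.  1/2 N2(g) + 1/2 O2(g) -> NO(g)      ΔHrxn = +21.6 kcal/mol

eq. 1 × 2 (scale by 2 for the 2 N2H4(l)): (2)·(-127.7) = -255.4 kcal/mol
eq. 2 reversed: contributes −x
eq. 3 × 3 (scale by 3 for the 3 HNO2(aq)): (3)·(-28.5) = -85.5 kcal/mol
eq. 4 reversed (HNO3(l) must end up as a reactant): +41.6 kcal/mol
eq. 5 × 2 (×2 to match 2 NO(g) in the target): (2)·(+21.6) = +43.2 kcal/mol
-198.3 = (-255.4) + (-85.5) + (+41.6) + (+43.2) − x
x = (-198.3 − (-256.1)) / (-1) = -57.8 kcal/mol

ΔHrxn = -57.8 kcal/mol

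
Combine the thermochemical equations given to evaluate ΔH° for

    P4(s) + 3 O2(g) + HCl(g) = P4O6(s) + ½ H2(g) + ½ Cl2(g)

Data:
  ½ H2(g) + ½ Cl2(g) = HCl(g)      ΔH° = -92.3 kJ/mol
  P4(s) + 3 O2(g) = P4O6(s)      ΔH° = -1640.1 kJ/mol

ΔH° = -1547.8 kJ/mol

equation 1 reversed (HCl(g) must end up as a reactant): +92.3 kJ/mol
equation 2 as written (P4O6(s) already on the product side): -1640.1 kJ/mol
Since enthalpy is a state function, ΔH° = (-1)·(-92.3) + (1)·(-1640.1) = -1547.8 kJ/mol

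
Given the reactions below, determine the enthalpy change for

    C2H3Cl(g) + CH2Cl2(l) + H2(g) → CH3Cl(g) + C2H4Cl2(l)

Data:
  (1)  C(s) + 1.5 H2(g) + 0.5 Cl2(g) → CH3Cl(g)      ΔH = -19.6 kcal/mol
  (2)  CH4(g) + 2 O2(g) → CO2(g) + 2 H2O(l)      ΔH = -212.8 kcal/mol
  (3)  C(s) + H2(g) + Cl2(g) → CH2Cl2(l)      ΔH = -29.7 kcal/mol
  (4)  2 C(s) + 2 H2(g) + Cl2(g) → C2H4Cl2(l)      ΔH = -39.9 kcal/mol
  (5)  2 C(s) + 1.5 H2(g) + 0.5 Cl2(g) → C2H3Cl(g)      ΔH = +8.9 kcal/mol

(1) as written (CH3Cl(g) already on the product side): -19.6 kcal/mol
(2): not needed (O2(g) appears nowhere else).
(3) reversed (reverse to put CH2Cl2(l) on the reactant side): +29.7 kcal/mol
(4) as written (C2H4Cl2(l) already on the product side): -39.9 kcal/mol
(5) reversed (reverse to put C2H3Cl(g) on the reactant side): -8.9 kcal/mol
Combining the equations, ΔH = (-19.6) + (+29.7) + (-39.9) + (-8.9) = -38.7 kcal/mol

ΔH = -38.7 kcal/mol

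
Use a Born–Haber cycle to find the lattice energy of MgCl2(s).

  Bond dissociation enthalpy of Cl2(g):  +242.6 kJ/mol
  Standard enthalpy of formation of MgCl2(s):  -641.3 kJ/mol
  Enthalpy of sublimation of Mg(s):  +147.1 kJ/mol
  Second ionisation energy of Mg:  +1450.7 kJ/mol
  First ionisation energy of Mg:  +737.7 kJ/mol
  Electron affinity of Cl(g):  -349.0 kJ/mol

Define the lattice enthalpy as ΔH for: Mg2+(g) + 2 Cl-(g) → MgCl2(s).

U = -2521.4 kJ/mol

ΔHf° = 1·ΔHsub + 1·(ΣIE) + 1·D(Cl2) + 2·EA + U
-641.3 = 1·(+147.1) + 1·(+2188.4) + 1·(+242.6) + 2·(-349.0) + U
U = -641.3 − (+1880.1) = -2521.4 kJ/mol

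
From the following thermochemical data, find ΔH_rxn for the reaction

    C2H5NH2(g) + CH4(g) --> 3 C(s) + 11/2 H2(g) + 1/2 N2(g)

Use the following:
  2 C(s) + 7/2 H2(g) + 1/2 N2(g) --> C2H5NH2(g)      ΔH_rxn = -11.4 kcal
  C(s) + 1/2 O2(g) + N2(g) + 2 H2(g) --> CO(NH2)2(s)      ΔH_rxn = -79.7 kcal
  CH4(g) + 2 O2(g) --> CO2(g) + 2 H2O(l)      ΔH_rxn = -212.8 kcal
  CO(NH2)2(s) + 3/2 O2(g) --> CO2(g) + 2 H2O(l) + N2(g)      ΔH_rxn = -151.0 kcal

equation 1 reversed (C2H5NH2(g) must end up as a reactant): +11.4 kcal
equation 2 reversed: +79.7 kcal
equation 3 as written (CH4(g) already on the reactant side): -212.8 kcal
equation 4 reversed: +151.0 kcal
Since enthalpy is a state function, ΔH_rxn = (-1)·(-11.4) + (-1)·(-79.7) + (1)·(-212.8) + (-1)·(-151.0) = 29.3 kcal

ΔH_rxn = 29.3 kcal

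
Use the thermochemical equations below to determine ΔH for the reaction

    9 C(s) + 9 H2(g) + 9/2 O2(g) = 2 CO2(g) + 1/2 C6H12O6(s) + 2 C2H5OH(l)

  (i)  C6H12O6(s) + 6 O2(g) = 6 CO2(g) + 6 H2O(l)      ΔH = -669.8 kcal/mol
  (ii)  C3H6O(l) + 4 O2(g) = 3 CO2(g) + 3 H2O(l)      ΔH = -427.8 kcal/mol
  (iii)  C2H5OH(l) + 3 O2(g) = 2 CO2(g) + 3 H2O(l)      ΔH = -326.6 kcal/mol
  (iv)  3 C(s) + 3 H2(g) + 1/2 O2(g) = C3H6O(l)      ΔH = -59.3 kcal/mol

ΔH = -473.2 kcal/mol

(i) reversed and × 1/2 (C6H12O6(s) must end up as a product; ×1/2 to match 1/2 C6H12O6(s) in the target): (-1/2)·(-669.8) = +334.9 kcal/mol
(ii) × 3: (3)·(-427.8) = -1283.4 kcal/mol
(iii) reversed and × 2 (C2H5OH(l) must end up as a product; scale by 2 for the 2 C2H5OH(l)): (-2)·(-326.6) = +653.2 kcal/mol
(iv) × 3 (scale by 3 for the 9 C(s)): (3)·(-59.3) = -177.9 kcal/mol
By Hess's law, ΔH = (+334.9) + (-1283.4) + (+653.2) + (-177.9) = -473.2 kcal/mol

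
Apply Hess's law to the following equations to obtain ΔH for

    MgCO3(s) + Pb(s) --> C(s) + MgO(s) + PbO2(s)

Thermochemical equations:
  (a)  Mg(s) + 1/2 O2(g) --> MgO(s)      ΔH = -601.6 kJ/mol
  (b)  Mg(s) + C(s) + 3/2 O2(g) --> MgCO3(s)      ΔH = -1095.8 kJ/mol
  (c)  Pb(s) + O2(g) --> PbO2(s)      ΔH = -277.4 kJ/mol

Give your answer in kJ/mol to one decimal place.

ΔH = 216.8 kJ/mol

(a) as written: -601.6 kJ/mol
(b) reversed: +1095.8 kJ/mol
(c) as written: -277.4 kJ/mol
ΔH = (1)·(-601.6) + (-1)·(-1095.8) + (1)·(-277.4) = 216.8 kJ/mol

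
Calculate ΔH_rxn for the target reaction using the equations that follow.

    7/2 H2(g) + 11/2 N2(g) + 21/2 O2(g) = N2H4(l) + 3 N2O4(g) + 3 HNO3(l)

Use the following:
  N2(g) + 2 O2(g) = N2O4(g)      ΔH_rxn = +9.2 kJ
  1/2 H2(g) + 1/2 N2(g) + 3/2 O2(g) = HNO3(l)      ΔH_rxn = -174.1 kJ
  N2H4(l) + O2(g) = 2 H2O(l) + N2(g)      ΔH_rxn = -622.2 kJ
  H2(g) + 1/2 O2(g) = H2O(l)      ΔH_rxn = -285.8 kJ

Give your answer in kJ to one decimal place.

ΔH_rxn = -444.1 kJ

equation 1 × 3: (3)·(+9.2) = +27.6 kJ
equation 2 × 3: (3)·(-174.1) = -522.3 kJ
equation 3 reversed: +622.2 kJ
equation 4 × 2: (2)·(-285.8) = -571.6 kJ
ΔH_rxn = (+27.6) + (-522.3) + (+622.2) + (-571.6) = -444.1 kJ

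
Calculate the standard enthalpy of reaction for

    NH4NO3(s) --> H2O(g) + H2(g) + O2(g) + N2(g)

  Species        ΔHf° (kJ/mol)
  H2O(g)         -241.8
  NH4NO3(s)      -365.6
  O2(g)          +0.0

Products: 1·(-241.8) + 1·(+0.0) + 1·(+0.0) + 1·(+0.0) = -241.8
Reactants: 1·(-365.6) = -365.6
ΔHrxn = (-241.8) − (-365.6) = 123.8 kJ/mol

ΔHrxn = 123.8 kJ/mol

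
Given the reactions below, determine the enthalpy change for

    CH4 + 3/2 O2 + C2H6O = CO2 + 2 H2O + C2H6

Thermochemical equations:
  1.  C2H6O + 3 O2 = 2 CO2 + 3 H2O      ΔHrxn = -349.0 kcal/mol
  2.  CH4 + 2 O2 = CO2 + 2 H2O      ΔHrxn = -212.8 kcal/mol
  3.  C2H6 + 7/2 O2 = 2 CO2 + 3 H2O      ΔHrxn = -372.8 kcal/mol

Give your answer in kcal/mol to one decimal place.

ΔHrxn = -189.0 kcal/mol

eq. 1 as written (C2H6O already on the reactant side): -349.0 kcal/mol
eq. 2 as written (CH4 already on the reactant side): -212.8 kcal/mol
eq. 3 reversed (C2H6 must end up as a product): +372.8 kcal/mol
ΔHrxn = (1)·(-349.0) + (1)·(-212.8) + (-1)·(-372.8) = -189.0 kcal/mol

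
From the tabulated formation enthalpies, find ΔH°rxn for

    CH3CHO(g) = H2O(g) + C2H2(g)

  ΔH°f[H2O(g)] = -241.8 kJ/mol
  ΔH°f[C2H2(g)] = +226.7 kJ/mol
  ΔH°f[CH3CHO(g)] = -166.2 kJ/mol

Products: 1·(-241.8) + 1·(+226.7) = -15.1
Reactants: 1·(-166.2) = -166.2
ΔH°rxn = (-15.1) − (-166.2) = 151.1 kJ/mol

ΔH°rxn = 151.1 kJ/mol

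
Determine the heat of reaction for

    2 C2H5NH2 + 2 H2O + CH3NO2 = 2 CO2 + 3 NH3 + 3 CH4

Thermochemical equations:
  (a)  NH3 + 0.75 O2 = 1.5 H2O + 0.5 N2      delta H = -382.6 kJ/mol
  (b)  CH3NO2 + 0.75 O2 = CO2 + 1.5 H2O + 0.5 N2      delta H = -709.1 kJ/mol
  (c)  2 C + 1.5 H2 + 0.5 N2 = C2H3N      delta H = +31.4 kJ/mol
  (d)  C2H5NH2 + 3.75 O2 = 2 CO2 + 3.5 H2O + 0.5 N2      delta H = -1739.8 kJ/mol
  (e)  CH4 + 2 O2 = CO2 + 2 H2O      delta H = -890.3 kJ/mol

delta H = -370.0 kJ/mol

(a) reversed and × 3: (-3)·(-382.6) = +1147.8 kJ/mol
(b) as written: -709.1 kJ/mol
(c): not needed.
(d) × 2: (2)·(-1739.8) = -3479.6 kJ/mol
(e) reversed and × 3: (-3)·(-890.3) = +2670.9 kJ/mol
Summing the manipulated equations, delta H = (+1147.8) + (-709.1) + (-3479.6) + (+2670.9) = -370.0 kJ/mol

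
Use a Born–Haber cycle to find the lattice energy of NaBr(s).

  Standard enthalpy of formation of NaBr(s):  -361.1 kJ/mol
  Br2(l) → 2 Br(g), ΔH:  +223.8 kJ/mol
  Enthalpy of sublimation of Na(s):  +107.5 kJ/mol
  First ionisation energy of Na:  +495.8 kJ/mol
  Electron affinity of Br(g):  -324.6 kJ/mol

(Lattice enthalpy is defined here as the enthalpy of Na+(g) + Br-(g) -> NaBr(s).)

U = -751.7 kJ/mol

ΔHf° = 1·ΔHsub + 1·(ΣIE) + 1/2·D(Br2) + 1·EA + U
-361.1 = 1·(+107.5) + 1·(+495.8) + 1/2·(+223.8) + 1·(-324.6) + U
U = -361.1 − (+390.6) = -751.7 kJ/mol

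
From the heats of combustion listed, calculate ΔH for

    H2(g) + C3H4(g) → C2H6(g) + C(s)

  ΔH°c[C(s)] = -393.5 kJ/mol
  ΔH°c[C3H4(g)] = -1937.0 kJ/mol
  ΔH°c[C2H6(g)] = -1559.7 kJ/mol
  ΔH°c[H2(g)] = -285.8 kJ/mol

ΔH = -269.6 kJ/mol

With combustion enthalpies, reactants minus products:
= [1·(-285.8) + 1·(-1937.0)] − [1·(-1559.7) + 1·(-393.5)]
= -269.6 kJ/mol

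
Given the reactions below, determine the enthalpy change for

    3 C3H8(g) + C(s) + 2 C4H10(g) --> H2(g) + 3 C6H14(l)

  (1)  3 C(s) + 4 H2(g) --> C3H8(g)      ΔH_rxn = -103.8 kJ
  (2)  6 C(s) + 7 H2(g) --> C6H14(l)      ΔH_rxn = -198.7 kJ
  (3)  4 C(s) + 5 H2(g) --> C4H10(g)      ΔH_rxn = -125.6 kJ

ΔH_rxn = -33.5 kJ

(1) reversed and × 3: (-3)·(-103.8) = +311.4 kJ
(2) × 3: (3)·(-198.7) = -596.1 kJ
(3) reversed and × 2: (-2)·(-125.6) = +251.2 kJ
Summing the manipulated equations, ΔH_rxn = (-3)·(-103.8) + (3)·(-198.7) + (-2)·(-125.6) = -33.5 kJ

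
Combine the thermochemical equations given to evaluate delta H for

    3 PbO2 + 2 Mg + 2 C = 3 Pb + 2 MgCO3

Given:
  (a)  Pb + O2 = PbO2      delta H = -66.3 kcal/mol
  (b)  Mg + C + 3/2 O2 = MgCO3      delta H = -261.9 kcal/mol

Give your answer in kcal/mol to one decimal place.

delta H = -324.9 kcal/mol

(a) reversed and × 3: (-3)·(-66.3) = +198.9 kcal/mol
(b) × 2: (2)·(-261.9) = -523.8 kcal/mol
Summing the manipulated equations, delta H = (-3)·(-66.3) + (2)·(-261.9) = -324.9 kcal/mol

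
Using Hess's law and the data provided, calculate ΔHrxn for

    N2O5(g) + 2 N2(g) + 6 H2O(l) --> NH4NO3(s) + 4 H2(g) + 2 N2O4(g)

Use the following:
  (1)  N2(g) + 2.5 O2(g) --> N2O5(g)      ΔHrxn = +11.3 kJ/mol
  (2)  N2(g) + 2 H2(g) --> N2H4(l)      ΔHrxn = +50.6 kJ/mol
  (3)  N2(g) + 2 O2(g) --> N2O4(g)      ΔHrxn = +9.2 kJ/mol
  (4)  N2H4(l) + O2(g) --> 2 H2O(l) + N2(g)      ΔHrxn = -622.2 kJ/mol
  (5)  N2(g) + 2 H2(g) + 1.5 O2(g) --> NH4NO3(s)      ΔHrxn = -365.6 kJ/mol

ΔHrxn = 1356.3 kJ/mol

(1) reversed: -11.3 kJ/mol
(2) reversed and × 3: (-3)·(+50.6) = -151.8 kJ/mol
(3) × 2: (2)·(+9.2) = +18.4 kJ/mol
(4) reversed and × 3: (-3)·(-622.2) = +1866.6 kJ/mol
(5) as written: -365.6 kJ/mol
Summing the manipulated equations, ΔHrxn = (-11.3) + (-151.8) + (+18.4) + (+1866.6) + (-365.6) = 1356.3 kJ/mol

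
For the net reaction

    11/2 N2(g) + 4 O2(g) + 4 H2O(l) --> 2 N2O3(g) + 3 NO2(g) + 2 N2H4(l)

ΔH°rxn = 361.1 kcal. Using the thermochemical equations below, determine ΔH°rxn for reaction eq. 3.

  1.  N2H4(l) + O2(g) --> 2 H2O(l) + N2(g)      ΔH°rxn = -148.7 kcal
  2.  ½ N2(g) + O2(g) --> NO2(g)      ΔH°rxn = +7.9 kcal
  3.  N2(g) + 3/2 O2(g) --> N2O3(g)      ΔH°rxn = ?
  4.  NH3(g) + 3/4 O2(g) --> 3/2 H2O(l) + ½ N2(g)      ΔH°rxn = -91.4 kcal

ΔH°rxn = 20.0 kcal

eq. 1 reversed and × 2 (reverse to put N2H4(l) on the product side; ×2 to match 2 N2H4(l) in the target): (-2)·(-148.7) = +297.4 kcal
eq. 2 × 3 (×3 to match 3 NO2(g) in the target): (3)·(+7.9) = +23.7 kcal
eq. 3 × 2 (×2 to match 2 N2O3(g) in the target): contributes 2·x
eq. 4: not needed (NH3(g) appears nowhere else).
+361.1 = (+297.4) + (+23.7) + 2·x
x = (+361.1 − (+321.1)) / (2) = 20.0 kcal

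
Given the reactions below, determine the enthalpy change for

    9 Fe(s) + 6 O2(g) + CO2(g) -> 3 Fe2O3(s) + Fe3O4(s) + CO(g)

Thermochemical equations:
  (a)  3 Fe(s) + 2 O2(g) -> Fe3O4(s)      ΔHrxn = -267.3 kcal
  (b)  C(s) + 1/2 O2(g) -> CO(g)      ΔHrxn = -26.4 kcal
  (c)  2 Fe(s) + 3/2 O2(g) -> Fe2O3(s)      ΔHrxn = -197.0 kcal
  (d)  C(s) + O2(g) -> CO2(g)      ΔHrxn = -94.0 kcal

(a) as written: -267.3 kcal
(b) as written: -26.4 kcal
(c) × 3: (3)·(-197.0) = -591.0 kcal
(d) reversed: +94.0 kcal
ΔHrxn = (-267.3) + (-26.4) + (-591.0) + (+94.0) = -790.7 kcal

ΔHrxn = -790.7 kcal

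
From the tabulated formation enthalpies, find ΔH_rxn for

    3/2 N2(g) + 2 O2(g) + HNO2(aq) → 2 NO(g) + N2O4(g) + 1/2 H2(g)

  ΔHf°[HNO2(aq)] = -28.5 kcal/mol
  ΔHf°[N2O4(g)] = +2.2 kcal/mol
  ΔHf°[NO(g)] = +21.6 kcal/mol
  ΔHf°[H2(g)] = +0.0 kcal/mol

ΔH_rxn = 73.9 kcal/mol

ΔH°rxn = Σ nΔHf°(products) − Σ nΔHf°(reactants).
Products: 2·(+21.6) + 1·(+2.2) + 1/2·(+0.0) = +45.4
Reactants: 3/2·(+0.0) + 2·(+0.0) + 1·(-28.5) = -28.5
ΔH_rxn = (+45.4) − (-28.5) = 73.9 kcal/mol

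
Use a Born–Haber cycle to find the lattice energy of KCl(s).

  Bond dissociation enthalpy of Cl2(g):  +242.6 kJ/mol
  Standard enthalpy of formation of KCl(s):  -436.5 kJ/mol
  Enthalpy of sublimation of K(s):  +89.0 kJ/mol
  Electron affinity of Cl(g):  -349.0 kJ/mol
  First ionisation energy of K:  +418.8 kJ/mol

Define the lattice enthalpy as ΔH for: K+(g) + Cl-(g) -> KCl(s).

U = -716.6 kJ/mol

ΔHf° = 1·ΔHsub + 1·(ΣIE) + 1/2·D(Cl2) + 1·EA + U
-436.5 = 1·(+89.0) + 1·(+418.8) + 1/2·(+242.6) + 1·(-349.0) + U
U = -436.5 − (+280.1) = -716.6 kJ/mol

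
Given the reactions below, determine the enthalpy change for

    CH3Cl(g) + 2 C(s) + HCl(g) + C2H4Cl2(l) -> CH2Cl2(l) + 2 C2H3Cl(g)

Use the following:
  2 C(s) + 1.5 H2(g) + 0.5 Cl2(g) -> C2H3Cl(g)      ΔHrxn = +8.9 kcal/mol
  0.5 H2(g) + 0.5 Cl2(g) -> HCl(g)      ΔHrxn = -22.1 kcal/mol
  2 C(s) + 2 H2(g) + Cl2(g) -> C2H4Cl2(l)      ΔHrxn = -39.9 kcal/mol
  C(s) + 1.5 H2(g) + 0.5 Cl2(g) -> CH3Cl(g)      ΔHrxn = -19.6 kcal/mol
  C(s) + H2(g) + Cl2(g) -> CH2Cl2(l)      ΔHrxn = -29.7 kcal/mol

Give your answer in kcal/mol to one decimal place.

equation 1 × 2: (2)·(+8.9) = +17.8 kcal/mol
equation 2 reversed: +22.1 kcal/mol
equation 3 reversed: +39.9 kcal/mol
equation 4 reversed: +19.6 kcal/mol
equation 5 as written: -29.7 kcal/mol
By Hess's law, ΔHrxn = (2)·(+8.9) + (-1)·(-22.1) + (-1)·(-39.9) + (-1)·(-19.6) + (1)·(-29.7) = 69.7 kcal/mol

ΔHrxn = 69.7 kcal/mol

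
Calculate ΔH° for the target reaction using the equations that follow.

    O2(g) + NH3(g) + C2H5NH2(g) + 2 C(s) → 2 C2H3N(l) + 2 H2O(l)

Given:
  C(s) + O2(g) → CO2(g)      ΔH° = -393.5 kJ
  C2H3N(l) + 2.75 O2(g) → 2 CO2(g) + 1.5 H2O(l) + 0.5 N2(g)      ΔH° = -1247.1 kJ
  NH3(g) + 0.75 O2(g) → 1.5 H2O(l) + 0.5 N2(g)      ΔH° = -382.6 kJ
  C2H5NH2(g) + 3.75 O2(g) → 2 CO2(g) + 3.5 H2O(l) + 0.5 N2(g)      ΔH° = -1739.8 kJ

equation 1 × 2 (×2 to match 2 C(s) in the target): (2)·(-393.5) = -787.0 kJ
equation 2 reversed and × 2 (reverse to put C2H3N(l) on the product side; scale by 2 for the 2 C2H3N(l)): (-2)·(-1247.1) = +2494.2 kJ
equation 3 as written (NH3(g) already on the reactant side): -382.6 kJ
equation 4 as written (C2H5NH2(g) already on the reactant side): -1739.8 kJ
Combining the equations, ΔH° = (-787.0) + (+2494.2) + (-382.6) + (-1739.8) = -415.2 kJ

ΔH° = -415.2 kJ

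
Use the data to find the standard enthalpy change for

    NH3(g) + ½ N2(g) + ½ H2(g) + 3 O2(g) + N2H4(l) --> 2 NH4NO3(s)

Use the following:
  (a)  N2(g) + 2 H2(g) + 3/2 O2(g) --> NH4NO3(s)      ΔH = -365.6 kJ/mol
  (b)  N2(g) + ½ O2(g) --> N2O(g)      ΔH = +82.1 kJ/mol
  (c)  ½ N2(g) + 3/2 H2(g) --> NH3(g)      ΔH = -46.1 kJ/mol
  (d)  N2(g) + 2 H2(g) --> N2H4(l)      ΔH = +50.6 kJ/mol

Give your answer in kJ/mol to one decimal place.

(a) × 2 (scale by 2 for the 2 NH4NO3(s)): (2)·(-365.6) = -731.2 kJ/mol
(b): not needed (N2O(g) appears nowhere else).
(c) reversed (reverse to put NH3(g) on the reactant side): +46.1 kJ/mol
(d) reversed (reverse to put N2H4(l) on the reactant side): -50.6 kJ/mol
Summing the manipulated equations, ΔH = (-731.2) + (+46.1) + (-50.6) = -735.7 kJ/mol

ΔH = -735.7 kJ/mol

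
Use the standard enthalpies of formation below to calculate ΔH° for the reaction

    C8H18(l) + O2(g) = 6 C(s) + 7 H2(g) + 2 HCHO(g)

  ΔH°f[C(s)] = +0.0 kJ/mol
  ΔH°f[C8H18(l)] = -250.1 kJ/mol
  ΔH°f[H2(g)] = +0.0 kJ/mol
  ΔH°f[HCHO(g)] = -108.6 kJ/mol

ΔH° = 32.9 kJ/mol

Products: 6·(+0.0) + 7·(+0.0) + 2·(-108.6) = -217.2
Reactants: 1·(-250.1) + 1·(+0.0) = -250.1
ΔH° = (-217.2) − (-250.1) = 32.9 kJ/mol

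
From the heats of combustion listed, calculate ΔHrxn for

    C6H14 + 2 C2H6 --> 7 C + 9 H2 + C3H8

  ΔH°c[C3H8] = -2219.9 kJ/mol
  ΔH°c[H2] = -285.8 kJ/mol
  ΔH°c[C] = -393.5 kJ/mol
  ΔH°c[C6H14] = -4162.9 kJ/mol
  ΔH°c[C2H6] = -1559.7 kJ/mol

Using ΔH = Σ nΔHc°(reactants) − Σ nΔHc°(products):
= [1·(-4162.9) + 2·(-1559.7)] − [7·(-393.5) + 9·(-285.8) + 1·(-2219.9)]
= 264.3 kJ/mol

ΔHrxn = 264.3 kJ/mol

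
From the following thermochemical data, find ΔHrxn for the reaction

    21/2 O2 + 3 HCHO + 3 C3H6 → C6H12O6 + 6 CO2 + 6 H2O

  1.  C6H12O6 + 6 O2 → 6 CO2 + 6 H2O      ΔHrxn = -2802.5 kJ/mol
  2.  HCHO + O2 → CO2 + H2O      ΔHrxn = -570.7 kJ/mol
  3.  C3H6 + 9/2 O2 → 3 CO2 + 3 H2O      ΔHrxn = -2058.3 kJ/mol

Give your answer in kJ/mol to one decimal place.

eq. 1 reversed: +2802.5 kJ/mol
eq. 2 × 3: (3)·(-570.7) = -1712.1 kJ/mol
eq. 3 × 3: (3)·(-2058.3) = -6174.9 kJ/mol
Summing the manipulated equations, ΔHrxn = (+2802.5) + (-1712.1) + (-6174.9) = -5084.5 kJ/mol

ΔHrxn = -5084.5 kJ/mol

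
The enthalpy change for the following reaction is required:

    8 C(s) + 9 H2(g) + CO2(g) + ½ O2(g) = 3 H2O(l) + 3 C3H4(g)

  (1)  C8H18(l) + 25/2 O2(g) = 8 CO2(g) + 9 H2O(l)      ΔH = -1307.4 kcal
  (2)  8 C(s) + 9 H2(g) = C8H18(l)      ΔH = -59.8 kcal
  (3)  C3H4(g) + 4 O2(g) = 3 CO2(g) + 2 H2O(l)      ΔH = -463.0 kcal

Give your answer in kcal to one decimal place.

ΔH = 21.8 kcal

(1) as written: -1307.4 kcal
(2) as written: -59.8 kcal
(3) reversed and × 3: (-3)·(-463.0) = +1389.0 kcal
ΔH = (1)·(-1307.4) + (1)·(-59.8) + (-3)·(-463.0) = 21.8 kcal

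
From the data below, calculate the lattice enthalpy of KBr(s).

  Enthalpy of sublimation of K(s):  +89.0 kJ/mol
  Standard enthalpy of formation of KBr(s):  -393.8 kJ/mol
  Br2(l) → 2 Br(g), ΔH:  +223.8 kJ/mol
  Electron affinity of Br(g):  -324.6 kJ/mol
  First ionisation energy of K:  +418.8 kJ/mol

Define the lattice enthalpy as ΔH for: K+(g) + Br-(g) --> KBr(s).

U = -688.9 kJ/mol

ΔHf° = 1·ΔHsub + 1·(ΣIE) + 1/2·D(Br2) + 1·EA + U
-393.8 = 1·(+89.0) + 1·(+418.8) + 1/2·(+223.8) + 1·(-324.6) + U
U = -393.8 − (+295.1) = -688.9 kJ/mol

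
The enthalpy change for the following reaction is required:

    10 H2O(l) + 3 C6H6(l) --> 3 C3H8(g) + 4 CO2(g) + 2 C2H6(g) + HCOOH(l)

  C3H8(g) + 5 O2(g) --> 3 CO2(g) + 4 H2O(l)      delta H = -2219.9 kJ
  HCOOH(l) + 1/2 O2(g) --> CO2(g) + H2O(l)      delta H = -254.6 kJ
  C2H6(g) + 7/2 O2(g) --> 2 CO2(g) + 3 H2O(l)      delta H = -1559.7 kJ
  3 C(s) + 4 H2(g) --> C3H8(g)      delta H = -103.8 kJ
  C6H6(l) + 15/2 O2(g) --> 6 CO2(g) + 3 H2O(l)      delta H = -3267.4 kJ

equation 1 reversed and × 3: (-3)·(-2219.9) = +6659.7 kJ
equation 2 reversed (HCOOH(l) must end up as a product): +254.6 kJ
equation 3 reversed and × 2 (reverse to put C2H6(g) on the product side; ×2 to match 2 C2H6(g) in the target): (-2)·(-1559.7) = +3119.4 kJ
equation 4: not needed (C(s) appears nowhere else).
equation 5 × 3 (scale by 3 for the 3 C6H6(l)): (3)·(-3267.4) = -9802.2 kJ
Summing the manipulated equations, delta H = (-3)·(-2219.9) + (-1)·(-254.6) + (-2)·(-1559.7) + (3)·(-3267.4) = 231.5 kJ

delta H = 231.5 kJ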